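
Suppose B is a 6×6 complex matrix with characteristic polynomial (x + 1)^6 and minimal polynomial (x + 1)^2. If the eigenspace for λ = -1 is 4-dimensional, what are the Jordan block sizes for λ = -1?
Block sizes for λ = -1: [2, 2, 1, 1]

Step 1 — from the characteristic polynomial, algebraic multiplicity of λ = -1 is 6. From dim ker(B − (-1)·I) = 4, there are exactly 4 Jordan blocks for λ = -1.
Step 2 — from the minimal polynomial, the factor (x + 1)^2 tells us the largest block for λ = -1 has size 2.
Step 3 — with total size 6, 4 blocks, and largest block 2, the block sizes (in nonincreasing order) are [2, 2, 1, 1].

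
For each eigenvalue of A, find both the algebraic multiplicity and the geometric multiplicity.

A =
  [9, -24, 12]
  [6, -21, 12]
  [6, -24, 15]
λ = -3: alg = 1, geom = 1; λ = 3: alg = 2, geom = 2

Step 1 — factor the characteristic polynomial to read off the algebraic multiplicities:
  χ_A(x) = (x - 3)^2*(x + 3)

Step 2 — compute geometric multiplicities via the rank-nullity identity g(λ) = n − rank(A − λI):
  rank(A − (-3)·I) = 2, so dim ker(A − (-3)·I) = n − 2 = 1
  rank(A − (3)·I) = 1, so dim ker(A − (3)·I) = n − 1 = 2

Summary:
  λ = -3: algebraic multiplicity = 1, geometric multiplicity = 1
  λ = 3: algebraic multiplicity = 2, geometric multiplicity = 2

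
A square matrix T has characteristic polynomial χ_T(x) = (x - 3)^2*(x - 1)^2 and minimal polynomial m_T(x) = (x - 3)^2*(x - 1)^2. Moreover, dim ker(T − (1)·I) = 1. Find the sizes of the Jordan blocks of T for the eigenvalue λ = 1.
Block sizes for λ = 1: [2]

Step 1 — from the characteristic polynomial, algebraic multiplicity of λ = 1 is 2. From dim ker(T − (1)·I) = 1, there are exactly 1 Jordan blocks for λ = 1.
Step 2 — from the minimal polynomial, the factor (x − 1)^2 tells us the largest block for λ = 1 has size 2.
Step 3 — with total size 2, 1 blocks, and largest block 2, the block sizes (in nonincreasing order) are [2].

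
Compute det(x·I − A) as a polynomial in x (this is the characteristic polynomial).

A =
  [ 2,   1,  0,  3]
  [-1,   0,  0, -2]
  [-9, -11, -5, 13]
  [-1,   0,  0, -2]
x^4 + 5*x^3

Expanding det(x·I − A) (e.g. by cofactor expansion or by noting that A is similar to its Jordan form J, which has the same characteristic polynomial as A) gives
  χ_A(x) = x^4 + 5*x^3
which factors as x^3*(x + 5). The eigenvalues (with algebraic multiplicities) are λ = -5 with multiplicity 1, λ = 0 with multiplicity 3.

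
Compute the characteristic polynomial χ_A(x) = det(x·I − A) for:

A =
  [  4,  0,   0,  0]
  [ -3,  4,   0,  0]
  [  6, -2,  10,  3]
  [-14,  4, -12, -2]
x^4 - 16*x^3 + 96*x^2 - 256*x + 256

Expanding det(x·I − A) (e.g. by cofactor expansion or by noting that A is similar to its Jordan form J, which has the same characteristic polynomial as A) gives
  χ_A(x) = x^4 - 16*x^3 + 96*x^2 - 256*x + 256
which factors as (x - 4)^4. The eigenvalues (with algebraic multiplicities) are λ = 4 with multiplicity 4.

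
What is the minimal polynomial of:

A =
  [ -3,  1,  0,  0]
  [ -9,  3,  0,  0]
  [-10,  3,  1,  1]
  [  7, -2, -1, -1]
x^2

The characteristic polynomial is χ_A(x) = x^4, so the eigenvalues are known. The minimal polynomial is
  m_A(x) = Π_λ (x − λ)^{k_λ}
where k_λ is the size of the *largest* Jordan block for λ (equivalently, the smallest k with (A − λI)^k v = 0 for every generalised eigenvector v of λ).

  λ = 0: largest Jordan block has size 2, contributing (x − 0)^2

So m_A(x) = x^2 = x^2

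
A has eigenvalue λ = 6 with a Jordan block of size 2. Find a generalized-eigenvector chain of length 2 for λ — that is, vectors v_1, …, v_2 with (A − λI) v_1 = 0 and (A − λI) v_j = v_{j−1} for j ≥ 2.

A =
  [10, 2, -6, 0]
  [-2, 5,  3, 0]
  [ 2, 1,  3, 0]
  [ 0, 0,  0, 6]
A Jordan chain for λ = 6 of length 2:
v_1 = (4, -2, 2, 0)ᵀ
v_2 = (1, 0, 0, 0)ᵀ

Let N = A − (6)·I. We want v_2 with N^2 v_2 = 0 but N^1 v_2 ≠ 0; then v_{j-1} := N · v_j for j = 2, …, 2.

Pick v_2 = (1, 0, 0, 0)ᵀ.
Then v_1 = N · v_2 = (4, -2, 2, 0)ᵀ.

Sanity check: (A − (6)·I) v_1 = (0, 0, 0, 0)ᵀ = 0. ✓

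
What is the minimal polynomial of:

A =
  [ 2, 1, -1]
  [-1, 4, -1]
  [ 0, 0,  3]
x^2 - 6*x + 9

The characteristic polynomial is χ_A(x) = (x - 3)^3, so the eigenvalues are known. The minimal polynomial is
  m_A(x) = Π_λ (x − λ)^{k_λ}
where k_λ is the size of the *largest* Jordan block for λ (equivalently, the smallest k with (A − λI)^k v = 0 for every generalised eigenvector v of λ).

  λ = 3: largest Jordan block has size 2, contributing (x − 3)^2

So m_A(x) = (x - 3)^2 = x^2 - 6*x + 9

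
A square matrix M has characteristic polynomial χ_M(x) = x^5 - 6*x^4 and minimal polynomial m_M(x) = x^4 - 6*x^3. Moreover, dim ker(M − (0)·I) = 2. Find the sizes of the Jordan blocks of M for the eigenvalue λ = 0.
Block sizes for λ = 0: [3, 1]

Step 1 — from the characteristic polynomial, algebraic multiplicity of λ = 0 is 4. From dim ker(M − (0)·I) = 2, there are exactly 2 Jordan blocks for λ = 0.
Step 2 — from the minimal polynomial, the factor (x − 0)^3 tells us the largest block for λ = 0 has size 3.
Step 3 — with total size 4, 2 blocks, and largest block 3, the block sizes (in nonincreasing order) are [3, 1].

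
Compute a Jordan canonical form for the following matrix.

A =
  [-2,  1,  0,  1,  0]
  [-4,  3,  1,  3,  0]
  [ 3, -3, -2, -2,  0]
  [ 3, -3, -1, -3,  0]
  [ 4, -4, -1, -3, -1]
J_2(-1) ⊕ J_2(-1) ⊕ J_1(-1)

The characteristic polynomial is
  det(x·I − A) = x^5 + 5*x^4 + 10*x^3 + 10*x^2 + 5*x + 1 = (x + 1)^5

Eigenvalues and multiplicities (the geometric multiplicity of λ is n − rank(A − λI), which equals the number of Jordan blocks for λ):
  λ = -1: algebraic multiplicity = 5, geometric multiplicity = 3

Determining the block sizes for each eigenvalue:
  λ = -1: with am = 5 and gm = 3, the partition is not yet determined (e.g. several partitions of 5 into 3 parts exist). Let N = A − (-1)·I. Computing rank(N^1) = 2, rank(N^2) = 0; the number of blocks of size ≥ j is rank(N^{j−1}) − rank(N^j), giving [3, 2]. So we have 2 block(s) of size 2, 1 block(s) of size 1 → block sizes [2, 2, 1]

Assembling the blocks gives a Jordan form
J =
  [-1,  1,  0,  0,  0]
  [ 0, -1,  0,  0,  0]
  [ 0,  0, -1,  1,  0]
  [ 0,  0,  0, -1,  0]
  [ 0,  0,  0,  0, -1]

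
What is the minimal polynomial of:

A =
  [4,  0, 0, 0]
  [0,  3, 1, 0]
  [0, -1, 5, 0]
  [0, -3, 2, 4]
x^3 - 12*x^2 + 48*x - 64

The characteristic polynomial is χ_A(x) = (x - 4)^4, so the eigenvalues are known. The minimal polynomial is
  m_A(x) = Π_λ (x − λ)^{k_λ}
where k_λ is the size of the *largest* Jordan block for λ (equivalently, the smallest k with (A − λI)^k v = 0 for every generalised eigenvector v of λ).

  λ = 4: largest Jordan block has size 3, contributing (x − 4)^3

So m_A(x) = (x - 4)^3 = x^3 - 12*x^2 + 48*x - 64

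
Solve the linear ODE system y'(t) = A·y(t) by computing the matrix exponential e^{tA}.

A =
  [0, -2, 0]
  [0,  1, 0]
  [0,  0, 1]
e^{tA} =
  [1, 2 - 2*exp(t), 0]
  [0, exp(t), 0]
  [0, 0, exp(t)]

Strategy: write A = P · J · P⁻¹ where J is a Jordan canonical form, so e^{tA} = P · e^{tJ} · P⁻¹, and e^{tJ} can be computed block-by-block.

A has Jordan form
J =
  [0, 0, 0]
  [0, 1, 0]
  [0, 0, 1]
(up to reordering of blocks).

Per-block formulas:
  For a 1×1 block at λ = 0: exp(t · [0]) = [e^(0t)].
  For a 1×1 block at λ = 1: exp(t · [1]) = [e^(1t)].

After assembling e^{tJ} and conjugating by P, we get:

e^{tA} =
  [1, 2 - 2*exp(t), 0]
  [0, exp(t), 0]
  [0, 0, exp(t)]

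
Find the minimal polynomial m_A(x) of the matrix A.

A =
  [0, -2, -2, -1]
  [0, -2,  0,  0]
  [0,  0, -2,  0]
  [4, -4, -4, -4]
x^2 + 4*x + 4

The characteristic polynomial is χ_A(x) = (x + 2)^4, so the eigenvalues are known. The minimal polynomial is
  m_A(x) = Π_λ (x − λ)^{k_λ}
where k_λ is the size of the *largest* Jordan block for λ (equivalently, the smallest k with (A − λI)^k v = 0 for every generalised eigenvector v of λ).

  λ = -2: largest Jordan block has size 2, contributing (x + 2)^2

So m_A(x) = (x + 2)^2 = x^2 + 4*x + 4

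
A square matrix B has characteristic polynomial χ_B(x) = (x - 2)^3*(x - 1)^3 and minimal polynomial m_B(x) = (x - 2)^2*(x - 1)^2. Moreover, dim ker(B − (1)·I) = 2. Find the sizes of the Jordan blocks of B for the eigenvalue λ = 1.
Block sizes for λ = 1: [2, 1]

Step 1 — from the characteristic polynomial, algebraic multiplicity of λ = 1 is 3. From dim ker(B − (1)·I) = 2, there are exactly 2 Jordan blocks for λ = 1.
Step 2 — from the minimal polynomial, the factor (x − 1)^2 tells us the largest block for λ = 1 has size 2.
Step 3 — with total size 3, 2 blocks, and largest block 2, the block sizes (in nonincreasing order) are [2, 1].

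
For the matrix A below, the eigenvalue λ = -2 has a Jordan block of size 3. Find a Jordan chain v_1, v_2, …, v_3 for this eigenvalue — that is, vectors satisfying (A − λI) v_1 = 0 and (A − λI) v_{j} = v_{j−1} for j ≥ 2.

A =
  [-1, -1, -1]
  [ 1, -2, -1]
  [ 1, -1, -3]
A Jordan chain for λ = -2 of length 3:
v_1 = (-1, 0, -1)ᵀ
v_2 = (1, 1, 1)ᵀ
v_3 = (1, 0, 0)ᵀ

Let N = A − (-2)·I. We want v_3 with N^3 v_3 = 0 but N^2 v_3 ≠ 0; then v_{j-1} := N · v_j for j = 3, …, 2.

Pick v_3 = (1, 0, 0)ᵀ.
Then v_2 = N · v_3 = (1, 1, 1)ᵀ.
Then v_1 = N · v_2 = (-1, 0, -1)ᵀ.

Sanity check: (A − (-2)·I) v_1 = (0, 0, 0)ᵀ = 0. ✓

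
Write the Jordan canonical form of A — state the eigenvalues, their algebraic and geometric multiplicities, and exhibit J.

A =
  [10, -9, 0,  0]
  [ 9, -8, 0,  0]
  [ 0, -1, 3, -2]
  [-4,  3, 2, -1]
J_3(1) ⊕ J_1(1)

The characteristic polynomial is
  det(x·I − A) = x^4 - 4*x^3 + 6*x^2 - 4*x + 1 = (x - 1)^4

Eigenvalues and multiplicities (the geometric multiplicity of λ is n − rank(A − λI), which equals the number of Jordan blocks for λ):
  λ = 1: algebraic multiplicity = 4, geometric multiplicity = 2

Determining the block sizes for each eigenvalue:
  λ = 1: with am = 4 and gm = 2, the partition is not yet determined (e.g. several partitions of 4 into 2 parts exist). Let N = A − (1)·I. Computing rank(N^1) = 2, rank(N^2) = 1, rank(N^3) = 0; the number of blocks of size ≥ j is rank(N^{j−1}) − rank(N^j), giving [2, 1, 1]. So we have 1 block(s) of size 3, 1 block(s) of size 1 → block sizes [3, 1]

Assembling the blocks gives a Jordan form
J =
  [1, 1, 0, 0]
  [0, 1, 1, 0]
  [0, 0, 1, 0]
  [0, 0, 0, 1]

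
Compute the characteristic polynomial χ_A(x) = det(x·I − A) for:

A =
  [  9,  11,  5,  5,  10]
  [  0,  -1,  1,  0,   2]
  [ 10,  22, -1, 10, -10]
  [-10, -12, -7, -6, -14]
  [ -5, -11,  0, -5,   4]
x^5 - 5*x^4 - 5*x^3 + 25*x^2 + 40*x + 16

Expanding det(x·I − A) (e.g. by cofactor expansion or by noting that A is similar to its Jordan form J, which has the same characteristic polynomial as A) gives
  χ_A(x) = x^5 - 5*x^4 - 5*x^3 + 25*x^2 + 40*x + 16
which factors as (x - 4)^2*(x + 1)^3. The eigenvalues (with algebraic multiplicities) are λ = -1 with multiplicity 3, λ = 4 with multiplicity 2.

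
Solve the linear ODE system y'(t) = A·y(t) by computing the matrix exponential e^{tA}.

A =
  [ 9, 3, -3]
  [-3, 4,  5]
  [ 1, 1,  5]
e^{tA} =
  [-3*t^2*exp(6*t)/2 + 3*t*exp(6*t) + exp(6*t), 3*t*exp(6*t), 9*t^2*exp(6*t)/2 - 3*t*exp(6*t)]
  [t^2*exp(6*t) - 3*t*exp(6*t), -2*t*exp(6*t) + exp(6*t), -3*t^2*exp(6*t) + 5*t*exp(6*t)]
  [-t^2*exp(6*t)/2 + t*exp(6*t), t*exp(6*t), 3*t^2*exp(6*t)/2 - t*exp(6*t) + exp(6*t)]

Strategy: write A = P · J · P⁻¹ where J is a Jordan canonical form, so e^{tA} = P · e^{tJ} · P⁻¹, and e^{tJ} can be computed block-by-block.

A has Jordan form
J =
  [6, 1, 0]
  [0, 6, 1]
  [0, 0, 6]
(up to reordering of blocks).

Per-block formulas:
  For a 3×3 Jordan block J_3(6): exp(t · J_3(6)) = e^(6t)·(I + t·N + (t^2/2)·N^2), where N is the 3×3 nilpotent shift.

After assembling e^{tJ} and conjugating by P, we get:

e^{tA} =
  [-3*t^2*exp(6*t)/2 + 3*t*exp(6*t) + exp(6*t), 3*t*exp(6*t), 9*t^2*exp(6*t)/2 - 3*t*exp(6*t)]
  [t^2*exp(6*t) - 3*t*exp(6*t), -2*t*exp(6*t) + exp(6*t), -3*t^2*exp(6*t) + 5*t*exp(6*t)]
  [-t^2*exp(6*t)/2 + t*exp(6*t), t*exp(6*t), 3*t^2*exp(6*t)/2 - t*exp(6*t) + exp(6*t)]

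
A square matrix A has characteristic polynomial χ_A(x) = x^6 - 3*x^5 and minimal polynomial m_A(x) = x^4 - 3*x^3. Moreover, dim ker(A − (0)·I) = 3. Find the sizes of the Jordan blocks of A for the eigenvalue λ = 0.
Block sizes for λ = 0: [3, 1, 1]

Step 1 — from the characteristic polynomial, algebraic multiplicity of λ = 0 is 5. From dim ker(A − (0)·I) = 3, there are exactly 3 Jordan blocks for λ = 0.
Step 2 — from the minimal polynomial, the factor (x − 0)^3 tells us the largest block for λ = 0 has size 3.
Step 3 — with total size 5, 3 blocks, and largest block 3, the block sizes (in nonincreasing order) are [3, 1, 1].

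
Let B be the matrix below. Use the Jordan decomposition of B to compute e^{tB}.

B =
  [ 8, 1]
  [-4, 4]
e^{tB} =
  [2*t*exp(6*t) + exp(6*t), t*exp(6*t)]
  [-4*t*exp(6*t), -2*t*exp(6*t) + exp(6*t)]

Strategy: write B = P · J · P⁻¹ where J is a Jordan canonical form, so e^{tB} = P · e^{tJ} · P⁻¹, and e^{tJ} can be computed block-by-block.

B has Jordan form
J =
  [6, 1]
  [0, 6]
(up to reordering of blocks).

Per-block formulas:
  For a 2×2 Jordan block J_2(6): exp(t · J_2(6)) = e^(6t)·(I + t·N), where N is the 2×2 nilpotent shift.

After assembling e^{tJ} and conjugating by P, we get:

e^{tB} =
  [2*t*exp(6*t) + exp(6*t), t*exp(6*t)]
  [-4*t*exp(6*t), -2*t*exp(6*t) + exp(6*t)]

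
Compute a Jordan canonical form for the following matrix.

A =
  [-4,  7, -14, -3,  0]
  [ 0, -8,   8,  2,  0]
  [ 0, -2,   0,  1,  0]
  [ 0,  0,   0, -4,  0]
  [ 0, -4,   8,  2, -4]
J_2(-4) ⊕ J_2(-4) ⊕ J_1(-4)

The characteristic polynomial is
  det(x·I − A) = x^5 + 20*x^4 + 160*x^3 + 640*x^2 + 1280*x + 1024 = (x + 4)^5

Eigenvalues and multiplicities (the geometric multiplicity of λ is n − rank(A − λI), which equals the number of Jordan blocks for λ):
  λ = -4: algebraic multiplicity = 5, geometric multiplicity = 3

Determining the block sizes for each eigenvalue:
  λ = -4: with am = 5 and gm = 3, the partition is not yet determined (e.g. several partitions of 5 into 3 parts exist). Let N = A − (-4)·I. Computing rank(N^1) = 2, rank(N^2) = 0; the number of blocks of size ≥ j is rank(N^{j−1}) − rank(N^j), giving [3, 2]. So we have 2 block(s) of size 2, 1 block(s) of size 1 → block sizes [2, 2, 1]

Assembling the blocks gives a Jordan form
J =
  [-4,  1,  0,  0,  0]
  [ 0, -4,  0,  0,  0]
  [ 0,  0, -4,  1,  0]
  [ 0,  0,  0, -4,  0]
  [ 0,  0,  0,  0, -4]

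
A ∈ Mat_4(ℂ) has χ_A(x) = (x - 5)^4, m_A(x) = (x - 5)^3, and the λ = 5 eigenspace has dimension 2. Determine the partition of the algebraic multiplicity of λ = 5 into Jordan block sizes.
Block sizes for λ = 5: [3, 1]

Step 1 — from the characteristic polynomial, algebraic multiplicity of λ = 5 is 4. From dim ker(A − (5)·I) = 2, there are exactly 2 Jordan blocks for λ = 5.
Step 2 — from the minimal polynomial, the factor (x − 5)^3 tells us the largest block for λ = 5 has size 3.
Step 3 — with total size 4, 2 blocks, and largest block 3, the block sizes (in nonincreasing order) are [3, 1].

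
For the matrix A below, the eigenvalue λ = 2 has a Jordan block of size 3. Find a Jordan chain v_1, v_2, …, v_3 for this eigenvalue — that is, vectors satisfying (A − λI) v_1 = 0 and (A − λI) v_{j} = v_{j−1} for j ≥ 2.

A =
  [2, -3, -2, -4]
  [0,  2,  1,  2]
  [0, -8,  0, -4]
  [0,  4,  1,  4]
A Jordan chain for λ = 2 of length 3:
v_1 = (-3, 0, -8, 4)ᵀ
v_2 = (-2, 1, -2, 1)ᵀ
v_3 = (0, 0, 1, 0)ᵀ

Let N = A − (2)·I. We want v_3 with N^3 v_3 = 0 but N^2 v_3 ≠ 0; then v_{j-1} := N · v_j for j = 3, …, 2.

Pick v_3 = (0, 0, 1, 0)ᵀ.
Then v_2 = N · v_3 = (-2, 1, -2, 1)ᵀ.
Then v_1 = N · v_2 = (-3, 0, -8, 4)ᵀ.

Sanity check: (A − (2)·I) v_1 = (0, 0, 0, 0)ᵀ = 0. ✓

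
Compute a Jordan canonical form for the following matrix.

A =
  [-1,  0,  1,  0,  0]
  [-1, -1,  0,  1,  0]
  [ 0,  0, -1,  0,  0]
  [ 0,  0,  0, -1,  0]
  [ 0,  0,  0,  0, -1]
J_3(-1) ⊕ J_1(-1) ⊕ J_1(-1)

The characteristic polynomial is
  det(x·I − A) = x^5 + 5*x^4 + 10*x^3 + 10*x^2 + 5*x + 1 = (x + 1)^5

Eigenvalues and multiplicities (the geometric multiplicity of λ is n − rank(A − λI), which equals the number of Jordan blocks for λ):
  λ = -1: algebraic multiplicity = 5, geometric multiplicity = 3

Determining the block sizes for each eigenvalue:
  λ = -1: with am = 5 and gm = 3, the partition is not yet determined (e.g. several partitions of 5 into 3 parts exist). Let N = A − (-1)·I. Computing rank(N^1) = 2, rank(N^2) = 1, rank(N^3) = 0; the number of blocks of size ≥ j is rank(N^{j−1}) − rank(N^j), giving [3, 1, 1]. So we have 1 block(s) of size 3, 2 block(s) of size 1 → block sizes [3, 1, 1]

Assembling the blocks gives a Jordan form
J =
  [-1,  1,  0,  0,  0]
  [ 0, -1,  1,  0,  0]
  [ 0,  0, -1,  0,  0]
  [ 0,  0,  0, -1,  0]
  [ 0,  0,  0,  0, -1]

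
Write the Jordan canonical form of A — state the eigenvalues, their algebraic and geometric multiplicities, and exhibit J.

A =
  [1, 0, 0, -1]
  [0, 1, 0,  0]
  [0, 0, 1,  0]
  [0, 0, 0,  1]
J_2(1) ⊕ J_1(1) ⊕ J_1(1)

The characteristic polynomial is
  det(x·I − A) = x^4 - 4*x^3 + 6*x^2 - 4*x + 1 = (x - 1)^4

Eigenvalues and multiplicities (the geometric multiplicity of λ is n − rank(A − λI), which equals the number of Jordan blocks for λ):
  λ = 1: algebraic multiplicity = 4, geometric multiplicity = 3

Determining the block sizes for each eigenvalue:
  λ = 1: 3 blocks summing to 4 forces exactly one block of size 2 and the rest size 1 → block sizes [2, 1, 1]

Assembling the blocks gives a Jordan form
J =
  [1, 1, 0, 0]
  [0, 1, 0, 0]
  [0, 0, 1, 0]
  [0, 0, 0, 1]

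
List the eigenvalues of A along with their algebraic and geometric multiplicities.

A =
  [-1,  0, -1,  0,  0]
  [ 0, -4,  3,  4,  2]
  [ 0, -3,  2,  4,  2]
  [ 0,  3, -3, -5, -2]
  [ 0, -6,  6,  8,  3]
λ = -1: alg = 5, geom = 3

Step 1 — factor the characteristic polynomial to read off the algebraic multiplicities:
  χ_A(x) = (x + 1)^5

Step 2 — compute geometric multiplicities via the rank-nullity identity g(λ) = n − rank(A − λI):
  rank(A − (-1)·I) = 2, so dim ker(A − (-1)·I) = n − 2 = 3

Summary:
  λ = -1: algebraic multiplicity = 5, geometric multiplicity = 3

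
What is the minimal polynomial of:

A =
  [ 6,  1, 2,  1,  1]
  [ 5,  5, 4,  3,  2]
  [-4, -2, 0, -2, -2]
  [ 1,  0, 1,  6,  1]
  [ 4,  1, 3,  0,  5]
x^5 - 22*x^4 + 193*x^3 - 844*x^2 + 1840*x - 1600

The characteristic polynomial is χ_A(x) = (x - 5)^2*(x - 4)^3, so the eigenvalues are known. The minimal polynomial is
  m_A(x) = Π_λ (x − λ)^{k_λ}
where k_λ is the size of the *largest* Jordan block for λ (equivalently, the smallest k with (A − λI)^k v = 0 for every generalised eigenvector v of λ).

  λ = 4: largest Jordan block has size 3, contributing (x − 4)^3
  λ = 5: largest Jordan block has size 2, contributing (x − 5)^2

So m_A(x) = (x - 5)^2*(x - 4)^3 = x^5 - 22*x^4 + 193*x^3 - 844*x^2 + 1840*x - 1600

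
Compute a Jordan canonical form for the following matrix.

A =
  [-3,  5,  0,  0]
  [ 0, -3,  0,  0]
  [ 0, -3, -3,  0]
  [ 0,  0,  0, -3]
J_2(-3) ⊕ J_1(-3) ⊕ J_1(-3)

The characteristic polynomial is
  det(x·I − A) = x^4 + 12*x^3 + 54*x^2 + 108*x + 81 = (x + 3)^4

Eigenvalues and multiplicities (the geometric multiplicity of λ is n − rank(A − λI), which equals the number of Jordan blocks for λ):
  λ = -3: algebraic multiplicity = 4, geometric multiplicity = 3

Determining the block sizes for each eigenvalue:
  λ = -3: 3 blocks summing to 4 forces exactly one block of size 2 and the rest size 1 → block sizes [2, 1, 1]

Assembling the blocks gives a Jordan form
J =
  [-3,  1,  0,  0]
  [ 0, -3,  0,  0]
  [ 0,  0, -3,  0]
  [ 0,  0,  0, -3]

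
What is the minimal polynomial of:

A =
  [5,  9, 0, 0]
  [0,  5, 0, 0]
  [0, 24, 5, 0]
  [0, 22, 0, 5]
x^2 - 10*x + 25

The characteristic polynomial is χ_A(x) = (x - 5)^4, so the eigenvalues are known. The minimal polynomial is
  m_A(x) = Π_λ (x − λ)^{k_λ}
where k_λ is the size of the *largest* Jordan block for λ (equivalently, the smallest k with (A − λI)^k v = 0 for every generalised eigenvector v of λ).

  λ = 5: largest Jordan block has size 2, contributing (x − 5)^2

So m_A(x) = (x - 5)^2 = x^2 - 10*x + 25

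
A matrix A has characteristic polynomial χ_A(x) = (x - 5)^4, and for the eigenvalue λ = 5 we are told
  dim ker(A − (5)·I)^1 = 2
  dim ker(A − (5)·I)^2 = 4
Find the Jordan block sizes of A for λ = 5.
Block sizes for λ = 5: [2, 2]

From the dimensions of kernels of powers, the number of Jordan blocks of size at least j is d_j − d_{j−1} where d_j = dim ker(N^j) (with d_0 = 0). Computing the differences gives [2, 2].
The number of blocks of size exactly k is (#blocks of size ≥ k) − (#blocks of size ≥ k + 1), so the partition is: 2 block(s) of size 2.
In nonincreasing order the block sizes are [2, 2].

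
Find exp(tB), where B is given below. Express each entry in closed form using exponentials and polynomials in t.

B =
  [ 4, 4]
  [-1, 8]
e^{tB} =
  [-2*t*exp(6*t) + exp(6*t), 4*t*exp(6*t)]
  [-t*exp(6*t), 2*t*exp(6*t) + exp(6*t)]

Strategy: write B = P · J · P⁻¹ where J is a Jordan canonical form, so e^{tB} = P · e^{tJ} · P⁻¹, and e^{tJ} can be computed block-by-block.

B has Jordan form
J =
  [6, 1]
  [0, 6]
(up to reordering of blocks).

Per-block formulas:
  For a 2×2 Jordan block J_2(6): exp(t · J_2(6)) = e^(6t)·(I + t·N), where N is the 2×2 nilpotent shift.

After assembling e^{tJ} and conjugating by P, we get:

e^{tB} =
  [-2*t*exp(6*t) + exp(6*t), 4*t*exp(6*t)]
  [-t*exp(6*t), 2*t*exp(6*t) + exp(6*t)]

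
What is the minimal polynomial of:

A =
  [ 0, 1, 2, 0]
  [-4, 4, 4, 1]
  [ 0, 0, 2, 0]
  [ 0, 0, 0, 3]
x^3 - 7*x^2 + 16*x - 12

The characteristic polynomial is χ_A(x) = (x - 3)*(x - 2)^3, so the eigenvalues are known. The minimal polynomial is
  m_A(x) = Π_λ (x − λ)^{k_λ}
where k_λ is the size of the *largest* Jordan block for λ (equivalently, the smallest k with (A − λI)^k v = 0 for every generalised eigenvector v of λ).

  λ = 2: largest Jordan block has size 2, contributing (x − 2)^2
  λ = 3: largest Jordan block has size 1, contributing (x − 3)

So m_A(x) = (x - 3)*(x - 2)^2 = x^3 - 7*x^2 + 16*x - 12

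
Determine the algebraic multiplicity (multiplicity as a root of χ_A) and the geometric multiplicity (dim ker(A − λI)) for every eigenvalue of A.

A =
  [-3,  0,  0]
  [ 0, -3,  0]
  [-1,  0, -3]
λ = -3: alg = 3, geom = 2

Step 1 — factor the characteristic polynomial to read off the algebraic multiplicities:
  χ_A(x) = (x + 3)^3

Step 2 — compute geometric multiplicities via the rank-nullity identity g(λ) = n − rank(A − λI):
  rank(A − (-3)·I) = 1, so dim ker(A − (-3)·I) = n − 1 = 2

Summary:
  λ = -3: algebraic multiplicity = 3, geometric multiplicity = 2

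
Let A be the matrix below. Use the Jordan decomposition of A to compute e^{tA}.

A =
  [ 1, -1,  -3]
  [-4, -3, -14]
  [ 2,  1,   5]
e^{tA} =
  [-t^2*exp(t) + exp(t), t^2*exp(t)/2 - t*exp(t), t^2*exp(t) - 3*t*exp(t)]
  [-6*t^2*exp(t) - 4*t*exp(t), 3*t^2*exp(t) - 4*t*exp(t) + exp(t), 6*t^2*exp(t) - 14*t*exp(t)]
  [2*t^2*exp(t) + 2*t*exp(t), -t^2*exp(t) + t*exp(t), -2*t^2*exp(t) + 4*t*exp(t) + exp(t)]

Strategy: write A = P · J · P⁻¹ where J is a Jordan canonical form, so e^{tA} = P · e^{tJ} · P⁻¹, and e^{tJ} can be computed block-by-block.

A has Jordan form
J =
  [1, 1, 0]
  [0, 1, 1]
  [0, 0, 1]
(up to reordering of blocks).

Per-block formulas:
  For a 3×3 Jordan block J_3(1): exp(t · J_3(1)) = e^(1t)·(I + t·N + (t^2/2)·N^2), where N is the 3×3 nilpotent shift.

After assembling e^{tJ} and conjugating by P, we get:

e^{tA} =
  [-t^2*exp(t) + exp(t), t^2*exp(t)/2 - t*exp(t), t^2*exp(t) - 3*t*exp(t)]
  [-6*t^2*exp(t) - 4*t*exp(t), 3*t^2*exp(t) - 4*t*exp(t) + exp(t), 6*t^2*exp(t) - 14*t*exp(t)]
  [2*t^2*exp(t) + 2*t*exp(t), -t^2*exp(t) + t*exp(t), -2*t^2*exp(t) + 4*t*exp(t) + exp(t)]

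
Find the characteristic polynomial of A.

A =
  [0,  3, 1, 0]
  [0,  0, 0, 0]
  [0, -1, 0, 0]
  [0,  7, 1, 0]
x^4

Expanding det(x·I − A) (e.g. by cofactor expansion or by noting that A is similar to its Jordan form J, which has the same characteristic polynomial as A) gives
  χ_A(x) = x^4
which factors as x^4. The eigenvalues (with algebraic multiplicities) are λ = 0 with multiplicity 4.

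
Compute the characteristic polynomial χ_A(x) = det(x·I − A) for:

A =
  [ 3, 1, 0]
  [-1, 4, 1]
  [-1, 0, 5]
x^3 - 12*x^2 + 48*x - 64

Expanding det(x·I − A) (e.g. by cofactor expansion or by noting that A is similar to its Jordan form J, which has the same characteristic polynomial as A) gives
  χ_A(x) = x^3 - 12*x^2 + 48*x - 64
which factors as (x - 4)^3. The eigenvalues (with algebraic multiplicities) are λ = 4 with multiplicity 3.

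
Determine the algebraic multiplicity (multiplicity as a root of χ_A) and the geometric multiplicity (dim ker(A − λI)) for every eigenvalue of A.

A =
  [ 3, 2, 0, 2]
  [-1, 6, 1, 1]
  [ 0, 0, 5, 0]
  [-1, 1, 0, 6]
λ = 5: alg = 4, geom = 2

Step 1 — factor the characteristic polynomial to read off the algebraic multiplicities:
  χ_A(x) = (x - 5)^4

Step 2 — compute geometric multiplicities via the rank-nullity identity g(λ) = n − rank(A − λI):
  rank(A − (5)·I) = 2, so dim ker(A − (5)·I) = n − 2 = 2

Summary:
  λ = 5: algebraic multiplicity = 4, geometric multiplicity = 2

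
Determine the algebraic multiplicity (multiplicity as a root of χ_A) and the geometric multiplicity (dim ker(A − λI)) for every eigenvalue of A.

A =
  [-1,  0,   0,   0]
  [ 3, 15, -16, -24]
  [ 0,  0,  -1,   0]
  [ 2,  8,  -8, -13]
λ = -1: alg = 3, geom = 2; λ = 3: alg = 1, geom = 1

Step 1 — factor the characteristic polynomial to read off the algebraic multiplicities:
  χ_A(x) = (x - 3)*(x + 1)^3

Step 2 — compute geometric multiplicities via the rank-nullity identity g(λ) = n − rank(A − λI):
  rank(A − (-1)·I) = 2, so dim ker(A − (-1)·I) = n − 2 = 2
  rank(A − (3)·I) = 3, so dim ker(A − (3)·I) = n − 3 = 1

Summary:
  λ = -1: algebraic multiplicity = 3, geometric multiplicity = 2
  λ = 3: algebraic multiplicity = 1, geometric multiplicity = 1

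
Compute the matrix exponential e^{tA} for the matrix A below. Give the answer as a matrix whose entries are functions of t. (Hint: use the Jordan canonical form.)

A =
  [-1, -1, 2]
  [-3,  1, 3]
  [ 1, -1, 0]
e^{tA} =
  [t*exp(t) + exp(-2*t), -t*exp(t), -t*exp(t) + exp(t) - exp(-2*t)]
  [-exp(t) + exp(-2*t), exp(t), exp(t) - exp(-2*t)]
  [t*exp(t), -t*exp(t), -t*exp(t) + exp(t)]

Strategy: write A = P · J · P⁻¹ where J is a Jordan canonical form, so e^{tA} = P · e^{tJ} · P⁻¹, and e^{tJ} can be computed block-by-block.

A has Jordan form
J =
  [-2, 0, 0]
  [ 0, 1, 1]
  [ 0, 0, 1]
(up to reordering of blocks).

Per-block formulas:
  For a 1×1 block at λ = -2: exp(t · [-2]) = [e^(-2t)].
  For a 2×2 Jordan block J_2(1): exp(t · J_2(1)) = e^(1t)·(I + t·N), where N is the 2×2 nilpotent shift.

After assembling e^{tJ} and conjugating by P, we get:

e^{tA} =
  [t*exp(t) + exp(-2*t), -t*exp(t), -t*exp(t) + exp(t) - exp(-2*t)]
  [-exp(t) + exp(-2*t), exp(t), exp(t) - exp(-2*t)]
  [t*exp(t), -t*exp(t), -t*exp(t) + exp(t)]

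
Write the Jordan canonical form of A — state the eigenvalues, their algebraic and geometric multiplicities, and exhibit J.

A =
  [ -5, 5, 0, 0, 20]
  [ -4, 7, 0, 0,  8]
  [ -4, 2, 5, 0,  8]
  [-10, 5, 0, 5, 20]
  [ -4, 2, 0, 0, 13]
J_2(5) ⊕ J_1(5) ⊕ J_1(5) ⊕ J_1(5)

The characteristic polynomial is
  det(x·I − A) = x^5 - 25*x^4 + 250*x^3 - 1250*x^2 + 3125*x - 3125 = (x - 5)^5

Eigenvalues and multiplicities (the geometric multiplicity of λ is n − rank(A − λI), which equals the number of Jordan blocks for λ):
  λ = 5: algebraic multiplicity = 5, geometric multiplicity = 4

Determining the block sizes for each eigenvalue:
  λ = 5: 4 blocks summing to 5 forces exactly one block of size 2 and the rest size 1 → block sizes [2, 1, 1, 1]

Assembling the blocks gives a Jordan form
J =
  [5, 1, 0, 0, 0]
  [0, 5, 0, 0, 0]
  [0, 0, 5, 0, 0]
  [0, 0, 0, 5, 0]
  [0, 0, 0, 0, 5]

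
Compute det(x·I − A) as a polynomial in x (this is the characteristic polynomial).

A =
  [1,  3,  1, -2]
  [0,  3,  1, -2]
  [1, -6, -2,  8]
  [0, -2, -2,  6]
x^4 - 8*x^3 + 24*x^2 - 32*x + 16

Expanding det(x·I − A) (e.g. by cofactor expansion or by noting that A is similar to its Jordan form J, which has the same characteristic polynomial as A) gives
  χ_A(x) = x^4 - 8*x^3 + 24*x^2 - 32*x + 16
which factors as (x - 2)^4. The eigenvalues (with algebraic multiplicities) are λ = 2 with multiplicity 4.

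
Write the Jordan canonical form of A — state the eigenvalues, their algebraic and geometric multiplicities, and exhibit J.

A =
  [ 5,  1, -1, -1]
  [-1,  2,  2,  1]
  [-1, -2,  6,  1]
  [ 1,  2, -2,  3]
J_3(4) ⊕ J_1(4)

The characteristic polynomial is
  det(x·I − A) = x^4 - 16*x^3 + 96*x^2 - 256*x + 256 = (x - 4)^4

Eigenvalues and multiplicities (the geometric multiplicity of λ is n − rank(A − λI), which equals the number of Jordan blocks for λ):
  λ = 4: algebraic multiplicity = 4, geometric multiplicity = 2

Determining the block sizes for each eigenvalue:
  λ = 4: with am = 4 and gm = 2, the partition is not yet determined (e.g. several partitions of 4 into 2 parts exist). Let N = A − (4)·I. Computing rank(N^1) = 2, rank(N^2) = 1, rank(N^3) = 0; the number of blocks of size ≥ j is rank(N^{j−1}) − rank(N^j), giving [2, 1, 1]. So we have 1 block(s) of size 3, 1 block(s) of size 1 → block sizes [3, 1]

Assembling the blocks gives a Jordan form
J =
  [4, 1, 0, 0]
  [0, 4, 1, 0]
  [0, 0, 4, 0]
  [0, 0, 0, 4]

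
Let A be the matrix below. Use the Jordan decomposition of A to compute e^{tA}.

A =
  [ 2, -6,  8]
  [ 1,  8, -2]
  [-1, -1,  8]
e^{tA} =
  [t^2*exp(6*t) - 4*t*exp(6*t) + exp(6*t), 2*t^2*exp(6*t) - 6*t*exp(6*t), -2*t^2*exp(6*t) + 8*t*exp(6*t)]
  [t*exp(6*t), 2*t*exp(6*t) + exp(6*t), -2*t*exp(6*t)]
  [t^2*exp(6*t)/2 - t*exp(6*t), t^2*exp(6*t) - t*exp(6*t), -t^2*exp(6*t) + 2*t*exp(6*t) + exp(6*t)]

Strategy: write A = P · J · P⁻¹ where J is a Jordan canonical form, so e^{tA} = P · e^{tJ} · P⁻¹, and e^{tJ} can be computed block-by-block.

A has Jordan form
J =
  [6, 1, 0]
  [0, 6, 1]
  [0, 0, 6]
(up to reordering of blocks).

Per-block formulas:
  For a 3×3 Jordan block J_3(6): exp(t · J_3(6)) = e^(6t)·(I + t·N + (t^2/2)·N^2), where N is the 3×3 nilpotent shift.

After assembling e^{tJ} and conjugating by P, we get:

e^{tA} =
  [t^2*exp(6*t) - 4*t*exp(6*t) + exp(6*t), 2*t^2*exp(6*t) - 6*t*exp(6*t), -2*t^2*exp(6*t) + 8*t*exp(6*t)]
  [t*exp(6*t), 2*t*exp(6*t) + exp(6*t), -2*t*exp(6*t)]
  [t^2*exp(6*t)/2 - t*exp(6*t), t^2*exp(6*t) - t*exp(6*t), -t^2*exp(6*t) + 2*t*exp(6*t) + exp(6*t)]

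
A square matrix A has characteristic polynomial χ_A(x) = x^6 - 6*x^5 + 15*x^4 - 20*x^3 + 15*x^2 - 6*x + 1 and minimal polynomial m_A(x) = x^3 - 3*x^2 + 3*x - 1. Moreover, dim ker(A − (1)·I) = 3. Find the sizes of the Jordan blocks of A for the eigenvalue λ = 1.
Block sizes for λ = 1: [3, 2, 1]

Step 1 — from the characteristic polynomial, algebraic multiplicity of λ = 1 is 6. From dim ker(A − (1)·I) = 3, there are exactly 3 Jordan blocks for λ = 1.
Step 2 — from the minimal polynomial, the factor (x − 1)^3 tells us the largest block for λ = 1 has size 3.
Step 3 — with total size 6, 3 blocks, and largest block 3, the block sizes (in nonincreasing order) are [3, 2, 1].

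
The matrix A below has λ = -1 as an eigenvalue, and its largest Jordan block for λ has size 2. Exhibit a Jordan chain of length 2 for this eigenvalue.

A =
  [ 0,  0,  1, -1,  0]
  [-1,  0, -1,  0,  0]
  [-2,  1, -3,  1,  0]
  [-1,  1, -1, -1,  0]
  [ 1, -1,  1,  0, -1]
A Jordan chain for λ = -1 of length 2:
v_1 = (1, -1, -2, -1, 1)ᵀ
v_2 = (1, 0, 0, 0, 0)ᵀ

Let N = A − (-1)·I. We want v_2 with N^2 v_2 = 0 but N^1 v_2 ≠ 0; then v_{j-1} := N · v_j for j = 2, …, 2.

Pick v_2 = (1, 0, 0, 0, 0)ᵀ.
Then v_1 = N · v_2 = (1, -1, -2, -1, 1)ᵀ.

Sanity check: (A − (-1)·I) v_1 = (0, 0, 0, 0, 0)ᵀ = 0. ✓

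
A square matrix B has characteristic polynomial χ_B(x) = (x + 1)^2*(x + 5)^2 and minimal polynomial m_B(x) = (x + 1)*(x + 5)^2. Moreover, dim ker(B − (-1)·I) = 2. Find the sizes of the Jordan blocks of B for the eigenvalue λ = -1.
Block sizes for λ = -1: [1, 1]

Step 1 — from the characteristic polynomial, algebraic multiplicity of λ = -1 is 2. From dim ker(B − (-1)·I) = 2, there are exactly 2 Jordan blocks for λ = -1.
Step 2 — from the minimal polynomial, the factor (x + 1) tells us the largest block for λ = -1 has size 1.
Step 3 — with total size 2, 2 blocks, and largest block 1, the block sizes (in nonincreasing order) are [1, 1].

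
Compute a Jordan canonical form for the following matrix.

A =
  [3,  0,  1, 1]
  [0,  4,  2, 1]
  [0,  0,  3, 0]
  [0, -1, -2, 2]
J_3(3) ⊕ J_1(3)

The characteristic polynomial is
  det(x·I − A) = x^4 - 12*x^3 + 54*x^2 - 108*x + 81 = (x - 3)^4

Eigenvalues and multiplicities (the geometric multiplicity of λ is n − rank(A − λI), which equals the number of Jordan blocks for λ):
  λ = 3: algebraic multiplicity = 4, geometric multiplicity = 2

Determining the block sizes for each eigenvalue:
  λ = 3: with am = 4 and gm = 2, the partition is not yet determined (e.g. several partitions of 4 into 2 parts exist). Let N = A − (3)·I. Computing rank(N^1) = 2, rank(N^2) = 1, rank(N^3) = 0; the number of blocks of size ≥ j is rank(N^{j−1}) − rank(N^j), giving [2, 1, 1]. So we have 1 block(s) of size 3, 1 block(s) of size 1 → block sizes [3, 1]

Assembling the blocks gives a Jordan form
J =
  [3, 1, 0, 0]
  [0, 3, 1, 0]
  [0, 0, 3, 0]
  [0, 0, 0, 3]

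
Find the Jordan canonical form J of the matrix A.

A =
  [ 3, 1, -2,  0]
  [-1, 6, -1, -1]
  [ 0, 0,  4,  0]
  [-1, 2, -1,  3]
J_3(4) ⊕ J_1(4)

The characteristic polynomial is
  det(x·I − A) = x^4 - 16*x^3 + 96*x^2 - 256*x + 256 = (x - 4)^4

Eigenvalues and multiplicities (the geometric multiplicity of λ is n − rank(A − λI), which equals the number of Jordan blocks for λ):
  λ = 4: algebraic multiplicity = 4, geometric multiplicity = 2

Determining the block sizes for each eigenvalue:
  λ = 4: with am = 4 and gm = 2, the partition is not yet determined (e.g. several partitions of 4 into 2 parts exist). Let N = A − (4)·I. Computing rank(N^1) = 2, rank(N^2) = 1, rank(N^3) = 0; the number of blocks of size ≥ j is rank(N^{j−1}) − rank(N^j), giving [2, 1, 1]. So we have 1 block(s) of size 3, 1 block(s) of size 1 → block sizes [3, 1]

Assembling the blocks gives a Jordan form
J =
  [4, 1, 0, 0]
  [0, 4, 1, 0]
  [0, 0, 4, 0]
  [0, 0, 0, 4]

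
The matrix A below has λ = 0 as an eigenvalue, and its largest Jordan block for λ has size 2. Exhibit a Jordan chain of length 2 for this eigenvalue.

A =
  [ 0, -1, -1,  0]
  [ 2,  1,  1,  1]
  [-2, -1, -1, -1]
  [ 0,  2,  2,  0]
A Jordan chain for λ = 0 of length 2:
v_1 = (0, 2, -2, 0)ᵀ
v_2 = (1, 0, 0, 0)ᵀ

Let N = A − (0)·I. We want v_2 with N^2 v_2 = 0 but N^1 v_2 ≠ 0; then v_{j-1} := N · v_j for j = 2, …, 2.

Pick v_2 = (1, 0, 0, 0)ᵀ.
Then v_1 = N · v_2 = (0, 2, -2, 0)ᵀ.

Sanity check: (A − (0)·I) v_1 = (0, 0, 0, 0)ᵀ = 0. ✓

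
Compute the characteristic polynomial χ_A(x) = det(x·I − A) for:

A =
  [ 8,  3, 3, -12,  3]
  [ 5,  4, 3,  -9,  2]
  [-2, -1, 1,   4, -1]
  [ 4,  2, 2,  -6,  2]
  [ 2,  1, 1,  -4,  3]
x^5 - 10*x^4 + 40*x^3 - 80*x^2 + 80*x - 32

Expanding det(x·I − A) (e.g. by cofactor expansion or by noting that A is similar to its Jordan form J, which has the same characteristic polynomial as A) gives
  χ_A(x) = x^5 - 10*x^4 + 40*x^3 - 80*x^2 + 80*x - 32
which factors as (x - 2)^5. The eigenvalues (with algebraic multiplicities) are λ = 2 with multiplicity 5.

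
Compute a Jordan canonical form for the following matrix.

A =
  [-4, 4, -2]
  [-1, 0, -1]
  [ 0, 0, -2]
J_2(-2) ⊕ J_1(-2)

The characteristic polynomial is
  det(x·I − A) = x^3 + 6*x^2 + 12*x + 8 = (x + 2)^3

Eigenvalues and multiplicities (the geometric multiplicity of λ is n − rank(A − λI), which equals the number of Jordan blocks for λ):
  λ = -2: algebraic multiplicity = 3, geometric multiplicity = 2

Determining the block sizes for each eigenvalue:
  λ = -2: 2 blocks summing to 3 forces exactly one block of size 2 and the rest size 1 → block sizes [2, 1]

Assembling the blocks gives a Jordan form
J =
  [-2,  1,  0]
  [ 0, -2,  0]
  [ 0,  0, -2]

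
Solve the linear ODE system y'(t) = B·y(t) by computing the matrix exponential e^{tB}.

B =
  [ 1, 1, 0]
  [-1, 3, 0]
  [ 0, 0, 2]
e^{tB} =
  [-t*exp(2*t) + exp(2*t), t*exp(2*t), 0]
  [-t*exp(2*t), t*exp(2*t) + exp(2*t), 0]
  [0, 0, exp(2*t)]

Strategy: write B = P · J · P⁻¹ where J is a Jordan canonical form, so e^{tB} = P · e^{tJ} · P⁻¹, and e^{tJ} can be computed block-by-block.

B has Jordan form
J =
  [2, 1, 0]
  [0, 2, 0]
  [0, 0, 2]
(up to reordering of blocks).

Per-block formulas:
  For a 1×1 block at λ = 2: exp(t · [2]) = [e^(2t)].
  For a 2×2 Jordan block J_2(2): exp(t · J_2(2)) = e^(2t)·(I + t·N), where N is the 2×2 nilpotent shift.

After assembling e^{tJ} and conjugating by P, we get:

e^{tB} =
  [-t*exp(2*t) + exp(2*t), t*exp(2*t), 0]
  [-t*exp(2*t), t*exp(2*t) + exp(2*t), 0]
  [0, 0, exp(2*t)]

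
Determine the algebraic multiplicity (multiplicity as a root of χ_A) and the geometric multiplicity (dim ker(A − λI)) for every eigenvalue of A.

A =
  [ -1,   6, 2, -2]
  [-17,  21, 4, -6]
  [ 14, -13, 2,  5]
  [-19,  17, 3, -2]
λ = 5: alg = 4, geom = 2

Step 1 — factor the characteristic polynomial to read off the algebraic multiplicities:
  χ_A(x) = (x - 5)^4

Step 2 — compute geometric multiplicities via the rank-nullity identity g(λ) = n − rank(A − λI):
  rank(A − (5)·I) = 2, so dim ker(A − (5)·I) = n − 2 = 2

Summary:
  λ = 5: algebraic multiplicity = 4, geometric multiplicity = 2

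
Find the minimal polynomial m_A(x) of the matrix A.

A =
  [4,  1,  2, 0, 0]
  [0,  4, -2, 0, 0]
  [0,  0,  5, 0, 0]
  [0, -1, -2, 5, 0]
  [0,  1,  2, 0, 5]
x^3 - 13*x^2 + 56*x - 80

The characteristic polynomial is χ_A(x) = (x - 5)^3*(x - 4)^2, so the eigenvalues are known. The minimal polynomial is
  m_A(x) = Π_λ (x − λ)^{k_λ}
where k_λ is the size of the *largest* Jordan block for λ (equivalently, the smallest k with (A − λI)^k v = 0 for every generalised eigenvector v of λ).

  λ = 4: largest Jordan block has size 2, contributing (x − 4)^2
  λ = 5: largest Jordan block has size 1, contributing (x − 5)

So m_A(x) = (x - 5)*(x - 4)^2 = x^3 - 13*x^2 + 56*x - 80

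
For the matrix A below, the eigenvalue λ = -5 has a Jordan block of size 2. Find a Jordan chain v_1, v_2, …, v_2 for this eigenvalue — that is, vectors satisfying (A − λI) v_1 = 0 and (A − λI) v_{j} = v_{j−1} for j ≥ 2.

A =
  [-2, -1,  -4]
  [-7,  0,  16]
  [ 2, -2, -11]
A Jordan chain for λ = -5 of length 2:
v_1 = (-1, 5, -2)ᵀ
v_2 = (0, 1, 0)ᵀ

Let N = A − (-5)·I. We want v_2 with N^2 v_2 = 0 but N^1 v_2 ≠ 0; then v_{j-1} := N · v_j for j = 2, …, 2.

Pick v_2 = (0, 1, 0)ᵀ.
Then v_1 = N · v_2 = (-1, 5, -2)ᵀ.

Sanity check: (A − (-5)·I) v_1 = (0, 0, 0)ᵀ = 0. ✓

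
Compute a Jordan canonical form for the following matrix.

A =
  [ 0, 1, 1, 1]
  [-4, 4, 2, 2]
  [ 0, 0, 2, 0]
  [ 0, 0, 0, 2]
J_2(2) ⊕ J_1(2) ⊕ J_1(2)

The characteristic polynomial is
  det(x·I − A) = x^4 - 8*x^3 + 24*x^2 - 32*x + 16 = (x - 2)^4

Eigenvalues and multiplicities (the geometric multiplicity of λ is n − rank(A − λI), which equals the number of Jordan blocks for λ):
  λ = 2: algebraic multiplicity = 4, geometric multiplicity = 3

Determining the block sizes for each eigenvalue:
  λ = 2: 3 blocks summing to 4 forces exactly one block of size 2 and the rest size 1 → block sizes [2, 1, 1]

Assembling the blocks gives a Jordan form
J =
  [2, 1, 0, 0]
  [0, 2, 0, 0]
  [0, 0, 2, 0]
  [0, 0, 0, 2]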